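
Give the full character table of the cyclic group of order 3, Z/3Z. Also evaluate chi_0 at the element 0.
Character table of Z/3Z (irreps indexed chi_0,...,chi_2 with chi_k(m) = zeta_3^(k*m), zeta_3 = exp(2*pi*i/3)):
  irrep \ class  {0} (size 1)  {1} (size 1)    {2} (size 1)  
  chi_0          1             1               1             
  chi_1          1             exp(2*I*pi/3)   exp(-2*I*pi/3)
  chi_2          1             exp(-2*I*pi/3)  exp(2*I*pi/3) 

Spot check: chi_0(0) = zeta_3^(0*0) = zeta_3^0 = 1.

Proof sketch: Z/3Z is abelian, so all 3 irreducible complex representations are 1-dimensional. They are given by chi_k(m) = zeta_3^(k*m) for k = 0,...,2. Row orthogonality: sum_m chi_k(m) conj(chi_l(m)) = 3 * [k = l].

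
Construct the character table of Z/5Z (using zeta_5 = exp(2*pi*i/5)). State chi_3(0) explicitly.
Character table of Z/5Z (irreps indexed chi_0,...,chi_4 with chi_k(m) = zeta_5^(k*m), zeta_5 = exp(2*pi*i/5)):
  irrep \ class  {0} (size 1)  {1} (size 1)    {2} (size 1)    {3} (size 1)    {4} (size 1)  
  chi_0          1             1               1               1               1             
  chi_1          1             exp(2*I*pi/5)   exp(4*I*pi/5)   exp(-4*I*pi/5)  exp(-2*I*pi/5)
  chi_2          1             exp(4*I*pi/5)   exp(-2*I*pi/5)  exp(2*I*pi/5)   exp(-4*I*pi/5)
  chi_3          1             exp(-4*I*pi/5)  exp(2*I*pi/5)   exp(-2*I*pi/5)  exp(4*I*pi/5) 
  chi_4          1             exp(-2*I*pi/5)  exp(-4*I*pi/5)  exp(4*I*pi/5)   exp(2*I*pi/5) 

Spot check: chi_3(0) = zeta_5^(3*0) = zeta_5^0 = 1.

Argument: Z/5Z is abelian, so all 5 irreducible complex representations are 1-dimensional. They are given by chi_k(m) = zeta_5^(k*m) for k = 0,...,4. Row orthogonality: sum_m chi_k(m) conj(chi_l(m)) = 5 * [k = l].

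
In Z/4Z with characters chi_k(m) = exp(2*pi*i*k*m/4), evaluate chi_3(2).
chi_3(2) = zeta_4^6 = -1

Reasoning: chi_3(2) = zeta_4^(3*2) = zeta_4^6. Since zeta_4^4 = 1, this equals zeta_4^2 = exp(2*pi*i*2/4) = -1.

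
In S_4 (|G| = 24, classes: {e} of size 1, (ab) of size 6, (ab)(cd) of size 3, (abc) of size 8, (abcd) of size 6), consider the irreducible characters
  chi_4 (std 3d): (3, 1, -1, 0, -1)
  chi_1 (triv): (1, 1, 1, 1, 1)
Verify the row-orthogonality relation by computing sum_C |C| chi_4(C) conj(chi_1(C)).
Sum = 0; so <chi_4, chi_1> = 0 (distinct irreducibles are orthogonal).

Derivation: Compute term by term over conjugacy classes (|C| * chi_4(C) * conj(chi_1(C))):
  1*(3)*conj(1) + 6*(1)*conj(1) + 3*(-1)*conj(1) + 8*(0)*conj(1) + 6*(-1)*conj(1)
  = (3) + (6) + (-3) + (0) + (-6)
  = 0.
Dividing by |G| = 24 gives 0/24 = 0, matching the row-orthogonality relation <chi_4, chi_1> = [chi_4 = chi_1].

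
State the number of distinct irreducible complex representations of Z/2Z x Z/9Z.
18

Reasoning: The number of irreducible complex representations of a finite group equals its number of conjugacy classes. Z/2Z x Z/9Z is abelian of order 18, so every element is its own conjugacy class: 18 classes, so Z/2Z x Z/9Z (order 18) has exactly 18 irreducible complex representations.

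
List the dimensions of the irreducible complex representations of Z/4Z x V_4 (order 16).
Dimensions: 1, 1, 1, 1, 1, 1, 1, 1, 1, 1, 1, 1, 1, 1, 1, 1

Proof sketch: There are 16 irreducibles (= number of conjugacy classes). Their dimensions d_i satisfy sum d_i^2 = |G| = 16: 1 + 1 + 1 + 1 + 1 + 1 + 1 + 1 + 1 + 1 + 1 + 1 + 1 + 1 + 1 + 1 = 16. (For the product with Z/4Z: each of the 4 1-dim characters of Z/4Z tensors with each irrep of V_4, giving 4 copies of each V_4-dimension.)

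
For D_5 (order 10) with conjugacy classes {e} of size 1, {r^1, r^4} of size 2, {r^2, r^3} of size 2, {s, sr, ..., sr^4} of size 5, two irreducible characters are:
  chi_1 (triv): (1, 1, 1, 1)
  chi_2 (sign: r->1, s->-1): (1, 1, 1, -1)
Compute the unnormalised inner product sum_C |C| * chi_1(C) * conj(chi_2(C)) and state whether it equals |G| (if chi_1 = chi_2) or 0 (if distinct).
Sum = 0; so <chi_1, chi_2> = 0 (distinct irreducibles are orthogonal).

Why: Compute term by term over conjugacy classes (|C| * chi_1(C) * conj(chi_2(C))):
  1*(1)*conj(1) + 2*(1)*conj(1) + 2*(1)*conj(1) + 5*(1)*conj(-1)
  = (1) + (2) + (2) + (-5)
  = 0.
Dividing by |G| = 10 gives 0/10 = 0, matching the row-orthogonality relation <chi_1, chi_2> = [chi_1 = chi_2].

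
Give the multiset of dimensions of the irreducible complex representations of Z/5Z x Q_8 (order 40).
Dimensions: 1, 1, 1, 1, 1, 1, 1, 1, 1, 1, 1, 1, 1, 1, 1, 1, 1, 1, 1, 1, 2, 2, 2, 2, 2

There are 25 irreducibles (= number of conjugacy classes). Their dimensions d_i satisfy sum d_i^2 = |G| = 40: 1 + 1 + 1 + 1 + 1 + 1 + 1 + 1 + 1 + 1 + 1 + 1 + 1 + 1 + 1 + 1 + 1 + 1 + 1 + 1 + 4 + 4 + 4 + 4 + 4 = 40. (For the product with Z/5Z: each of the 5 1-dim characters of Z/5Z tensors with each irrep of Q_8, giving 5 copies of each Q_8-dimension.)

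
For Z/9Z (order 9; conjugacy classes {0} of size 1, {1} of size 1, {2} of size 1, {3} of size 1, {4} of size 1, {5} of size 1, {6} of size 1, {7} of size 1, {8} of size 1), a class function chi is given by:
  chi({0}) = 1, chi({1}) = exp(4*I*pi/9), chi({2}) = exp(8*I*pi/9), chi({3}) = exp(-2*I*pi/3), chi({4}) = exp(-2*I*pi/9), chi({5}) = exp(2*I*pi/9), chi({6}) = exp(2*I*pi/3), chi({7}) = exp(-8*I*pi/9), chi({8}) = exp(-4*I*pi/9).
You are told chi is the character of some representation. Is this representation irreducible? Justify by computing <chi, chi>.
Irreducible: <chi, chi> = 1.

Derivation: <chi, chi> = (1/|G|) sum_C |C| * |chi(C)|^2 = (1/9)[1*|1|^2 + 1*|exp(4*I*pi/9)|^2 + 1*|exp(8*I*pi/9)|^2 + 1*|exp(-2*I*pi/3)|^2 + 1*|exp(-2*I*pi/9)|^2 + 1*|exp(2*I*pi/9)|^2 + 1*|exp(2*I*pi/3)|^2 + 1*|exp(-8*I*pi/9)|^2 + 1*|exp(-4*I*pi/9)|^2]
  = (1/9)[(1) + (1) + (1) + (1) + (1) + (1) + (1) + (1) + (1)] = 9/9 = 1.
(Exp terms are combined using exp(i*s)*conj(exp(i*t)) = exp(i*(s-t)), and sums of them are collapsed using the identity that for every m > 1 the m distinct m-th roots of unity sum to 0, e.g. 1 + exp(2*I*pi/3) + exp(-2*I*pi/3) = 0.)
A character is irreducible iff <chi, chi> = 1, so this representation is irreducible.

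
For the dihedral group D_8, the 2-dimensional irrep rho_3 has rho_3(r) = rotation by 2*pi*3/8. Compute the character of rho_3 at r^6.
chi_{rho_3}(r^6) = 2*cos(2*pi*3*6/8) = 0

Explanation: rho_3(r^6) is rotation by angle 2*pi*3*6/8, whose trace is 2*cos(2*pi*3*6/8) = 0.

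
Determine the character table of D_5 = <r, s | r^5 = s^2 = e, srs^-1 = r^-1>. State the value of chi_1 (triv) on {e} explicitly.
Conjugacy classes: {e} of size 1, {r^1, r^4} of size 2, {r^2, r^3} of size 2, {s, sr, ..., sr^4} of size 5.
Character table:
  irrep \ class              {e} (size 1)  {r^1, r^4} (size 2)  {r^2, r^3} (size 2)  {s, sr, ..., sr^4} (size 5)
  chi_1 (triv)               1             1                    1                    1                          
  chi_2 (sign: r->1, s->-1)  1             1                    1                    -1                         
  chi_3 (2d, j=1)            2             -1/2 + sqrt(5)/2     -sqrt(5)/2 - 1/2     0                          
  chi_4 (2d, j=2)            2             -sqrt(5)/2 - 1/2     -1/2 + sqrt(5)/2     0                          

Spot check: chi_1 (triv) on {e} = 1.

Justification: D_5 has order 2*5 = 10 with 4 conjugacy classes, hence 4 irreducibles. Sum of squared dims 1 + 1 + 4 + 4 = 10 = |G|. Linear characters come from the abelianisation; the 2-dimensional irreps have character r^k -> 2*cos(2*pi*j*k/5), reflections -> 0.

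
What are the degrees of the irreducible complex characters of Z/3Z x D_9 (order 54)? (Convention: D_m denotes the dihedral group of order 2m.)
Dimensions: 1, 1, 1, 1, 1, 1, 2, 2, 2, 2, 2, 2, 2, 2, 2, 2, 2, 2

Proof sketch: There are 18 irreducibles (= number of conjugacy classes). Their dimensions d_i satisfy sum d_i^2 = |G| = 54: 1 + 1 + 1 + 1 + 1 + 1 + 4 + 4 + 4 + 4 + 4 + 4 + 4 + 4 + 4 + 4 + 4 + 4 = 54. (For the product with Z/3Z: each of the 3 1-dim characters of Z/3Z tensors with each irrep of D_9, giving 3 copies of each D_9-dimension.)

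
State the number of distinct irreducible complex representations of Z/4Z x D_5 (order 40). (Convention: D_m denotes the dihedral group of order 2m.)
16

Working: The number of irreducible complex representations of a finite group equals its number of conjugacy classes. For a direct product, #classes(G x H) = #classes(G) * #classes(H). Z/4Z has 4 classes (abelian), D_5 has 4 classes, so 4 * 4 = 16, so Z/4Z x D_5 (order 40) has exactly 16 irreducible complex representations.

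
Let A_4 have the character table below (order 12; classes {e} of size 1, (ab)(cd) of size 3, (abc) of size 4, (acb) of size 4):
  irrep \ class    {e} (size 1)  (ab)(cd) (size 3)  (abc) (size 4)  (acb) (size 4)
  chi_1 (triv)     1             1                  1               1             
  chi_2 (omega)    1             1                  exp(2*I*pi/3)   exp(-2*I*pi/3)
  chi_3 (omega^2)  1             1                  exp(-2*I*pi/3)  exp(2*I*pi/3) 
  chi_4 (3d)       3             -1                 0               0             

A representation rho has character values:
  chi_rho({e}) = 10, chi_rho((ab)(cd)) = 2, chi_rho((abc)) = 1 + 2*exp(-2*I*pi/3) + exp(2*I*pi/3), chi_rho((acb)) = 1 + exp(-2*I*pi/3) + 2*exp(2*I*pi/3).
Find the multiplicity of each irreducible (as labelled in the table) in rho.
Multiplicities: chi_1: 1, chi_2: 1, chi_3: 2, chi_4: 2.

Reasoning: Use <chi_rho, chi> = (1/|G|) sum_C |C| * chi_rho(C) * conj(chi(C)) with |G| = 12 for each irreducible chi in the table:
  <chi_rho, chi_1> = (1/12)[1*(10)*conj(1) + 3*(2)*conj(1) + 4*(1 + 2*exp(-2*I*pi/3) + exp(2*I*pi/3))*conj(1) + 4*(1 + exp(-2*I*pi/3) + 2*exp(2*I*pi/3))*conj(1)]
      = (1/12)[(10) + (6) + (4 + 8*exp(-2*I*pi/3) + 4*exp(2*I*pi/3)) + (4 + 4*exp(-2*I*pi/3) + 8*exp(2*I*pi/3))] = 12/12 = 1
  <chi_rho, chi_2> = (1/12)[1*(10)*conj(1) + 3*(2)*conj(1) + 4*(1 + 2*exp(-2*I*pi/3) + exp(2*I*pi/3))*conj(exp(2*I*pi/3)) + 4*(1 + exp(-2*I*pi/3) + 2*exp(2*I*pi/3))*conj(exp(-2*I*pi/3))]
      = (1/12)[(10) + (6) + (4 + 4*exp(-2*I*pi/3) + 8*exp(2*I*pi/3)) + (4 + 8*exp(-2*I*pi/3) + 4*exp(2*I*pi/3))] = 12/12 = 1
  <chi_rho, chi_3> = (1/12)[1*(10)*conj(1) + 3*(2)*conj(1) + 4*(1 + 2*exp(-2*I*pi/3) + exp(2*I*pi/3))*conj(exp(-2*I*pi/3)) + 4*(1 + exp(-2*I*pi/3) + 2*exp(2*I*pi/3))*conj(exp(2*I*pi/3))]
      = (1/12)[(10) + (6) + (4) + (4)] = 24/12 = 2
  <chi_rho, chi_4> = (1/12)[1*(10)*conj(3) + 3*(2)*conj(-1) + 4*(1 + 2*exp(-2*I*pi/3) + exp(2*I*pi/3))*conj(0) + 4*(1 + exp(-2*I*pi/3) + 2*exp(2*I*pi/3))*conj(0)]
      = (1/12)[(30) + (-6) + (0) + (0)] = 24/12 = 2
(Exp terms are combined using exp(i*s)*conj(exp(i*t)) = exp(i*(s-t)), and sums of them are collapsed using the identity that for every m > 1 the m distinct m-th roots of unity sum to 0, e.g. 1 + exp(2*I*pi/3) + exp(-2*I*pi/3) = 0.)
Dimension check: dim(rho) = sum (mult * dim) = 1*1 + 1*1 + 2*1 + 2*3 = 10 = chi_rho(e) = 10.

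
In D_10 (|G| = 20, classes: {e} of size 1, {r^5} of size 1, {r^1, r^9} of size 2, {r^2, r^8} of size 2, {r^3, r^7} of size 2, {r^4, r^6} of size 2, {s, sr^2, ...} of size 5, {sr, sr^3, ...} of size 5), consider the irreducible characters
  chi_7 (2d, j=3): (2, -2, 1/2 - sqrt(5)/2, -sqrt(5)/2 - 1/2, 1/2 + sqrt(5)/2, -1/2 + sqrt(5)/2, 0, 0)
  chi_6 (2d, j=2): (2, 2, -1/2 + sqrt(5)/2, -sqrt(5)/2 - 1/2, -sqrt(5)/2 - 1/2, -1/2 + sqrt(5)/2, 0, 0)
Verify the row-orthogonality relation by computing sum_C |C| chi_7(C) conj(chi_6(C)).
Sum = 0; so <chi_7, chi_6> = 0 (distinct irreducibles are orthogonal).

Explanation: Compute term by term over conjugacy classes (|C| * chi_7(C) * conj(chi_6(C))):
  1*(2)*conj(2) + 1*(-2)*conj(2) + 2*(1/2 - sqrt(5)/2)*conj(-1/2 + sqrt(5)/2) + 2*(-sqrt(5)/2 - 1/2)*conj(-sqrt(5)/2 - 1/2) + 2*(1/2 + sqrt(5)/2)*conj(-sqrt(5)/2 - 1/2) + 2*(-1/2 + sqrt(5)/2)*conj(-1/2 + sqrt(5)/2) + 5*(0)*conj(0) + 5*(0)*conj(0)
  = (4) + (-4) + (-3 + sqrt(5)) + (sqrt(5) + 3) + (-3 - sqrt(5)) + (3 - sqrt(5)) + (0) + (0)
  = 0.
Dividing by |G| = 20 gives 0/20 = 0, matching the row-orthogonality relation <chi_7, chi_6> = [chi_7 = chi_6].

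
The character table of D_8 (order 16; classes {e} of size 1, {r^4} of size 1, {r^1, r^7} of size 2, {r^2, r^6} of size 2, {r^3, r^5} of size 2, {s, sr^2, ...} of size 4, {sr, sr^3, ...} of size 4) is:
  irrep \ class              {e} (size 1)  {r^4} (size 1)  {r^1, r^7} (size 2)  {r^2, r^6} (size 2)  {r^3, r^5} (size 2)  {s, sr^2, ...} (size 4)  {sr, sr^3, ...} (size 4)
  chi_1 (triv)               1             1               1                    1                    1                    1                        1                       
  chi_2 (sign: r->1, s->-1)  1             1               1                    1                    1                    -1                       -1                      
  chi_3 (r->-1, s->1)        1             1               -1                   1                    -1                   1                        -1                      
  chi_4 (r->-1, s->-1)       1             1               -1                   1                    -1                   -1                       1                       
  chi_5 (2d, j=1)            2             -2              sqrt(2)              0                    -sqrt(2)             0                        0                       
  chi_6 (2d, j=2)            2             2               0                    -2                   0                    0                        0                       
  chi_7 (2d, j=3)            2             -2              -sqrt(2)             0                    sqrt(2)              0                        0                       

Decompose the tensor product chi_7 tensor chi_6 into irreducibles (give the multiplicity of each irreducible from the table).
chi_7 tensor chi_6 = chi_5 + chi_7 (all other irreducibles have multiplicity 0).

Derivation: The character of a tensor product is the pointwise product (chi_7 * chi_6)(C) = chi_7(C) * chi_6(C):
  {e}: (2)*(2), {r^4}: (-2)*(2), {r^1, r^7}: (-sqrt(2))*(0), {r^2, r^6}: (0)*(-2), {r^3, r^5}: (sqrt(2))*(0), {s, sr^2, ...}: (0)*(0), {sr, sr^3, ...}: (0)*(0)
so (chi_7 * chi_6) takes values
  {e} -> 4, {r^4} -> -4, {r^1, r^7} -> 0, {r^2, r^6} -> 0, {r^3, r^5} -> 0, {s, sr^2, ...} -> 0, {sr, sr^3, ...} -> 0.
Now take the inner product of this character with each irreducible chi from the table, <chi_7*chi_6, chi> = (1/16) sum_C |C| (chi_7*chi_6)(C) conj(chi(C)):
  <chi_7*chi_6, chi_1> = (1/16)[1*(4)*conj(1) + 1*(-4)*conj(1) + 2*(0)*conj(1) + 2*(0)*conj(1) + 2*(0)*conj(1) + 4*(0)*conj(1) + 4*(0)*conj(1)]
      = (1/16)[(4) + (-4) + (0) + (0) + (0) + (0) + (0)] = 0/16 = 0
  <chi_7*chi_6, chi_2> = (1/16)[1*(4)*conj(1) + 1*(-4)*conj(1) + 2*(0)*conj(1) + 2*(0)*conj(1) + 2*(0)*conj(1) + 4*(0)*conj(-1) + 4*(0)*conj(-1)]
      = (1/16)[(4) + (-4) + (0) + (0) + (0) + (0) + (0)] = 0/16 = 0
  <chi_7*chi_6, chi_3> = (1/16)[1*(4)*conj(1) + 1*(-4)*conj(1) + 2*(0)*conj(-1) + 2*(0)*conj(1) + 2*(0)*conj(-1) + 4*(0)*conj(1) + 4*(0)*conj(-1)]
      = (1/16)[(4) + (-4) + (0) + (0) + (0) + (0) + (0)] = 0/16 = 0
  <chi_7*chi_6, chi_4> = (1/16)[1*(4)*conj(1) + 1*(-4)*conj(1) + 2*(0)*conj(-1) + 2*(0)*conj(1) + 2*(0)*conj(-1) + 4*(0)*conj(-1) + 4*(0)*conj(1)]
      = (1/16)[(4) + (-4) + (0) + (0) + (0) + (0) + (0)] = 0/16 = 0
  <chi_7*chi_6, chi_5> = (1/16)[1*(4)*conj(2) + 1*(-4)*conj(-2) + 2*(0)*conj(sqrt(2)) + 2*(0)*conj(0) + 2*(0)*conj(-sqrt(2)) + 4*(0)*conj(0) + 4*(0)*conj(0)]
      = (1/16)[(8) + (8) + (0) + (0) + (0) + (0) + (0)] = 16/16 = 1
  <chi_7*chi_6, chi_6> = (1/16)[1*(4)*conj(2) + 1*(-4)*conj(2) + 2*(0)*conj(0) + 2*(0)*conj(-2) + 2*(0)*conj(0) + 4*(0)*conj(0) + 4*(0)*conj(0)]
      = (1/16)[(8) + (-8) + (0) + (0) + (0) + (0) + (0)] = 0/16 = 0
  <chi_7*chi_6, chi_7> = (1/16)[1*(4)*conj(2) + 1*(-4)*conj(-2) + 2*(0)*conj(-sqrt(2)) + 2*(0)*conj(0) + 2*(0)*conj(sqrt(2)) + 4*(0)*conj(0) + 4*(0)*conj(0)]
      = (1/16)[(8) + (8) + (0) + (0) + (0) + (0) + (0)] = 16/16 = 1
Hence the multiplicities are chi_5: 1, chi_7: 1. Dimension check: dim(chi_7)*dim(chi_6) = 2*2 = 4 and sum (mult * dim) = 1*2 + 1*2 = 4.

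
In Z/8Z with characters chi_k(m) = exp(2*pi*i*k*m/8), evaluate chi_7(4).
chi_7(4) = zeta_8^28 = -1

Argument: chi_7(4) = zeta_8^(7*4) = zeta_8^28. Since zeta_8^8 = 1, this equals zeta_8^4 = exp(2*pi*i*4/8) = -1.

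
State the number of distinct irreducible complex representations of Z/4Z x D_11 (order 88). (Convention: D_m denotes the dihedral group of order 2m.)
28

Working: The number of irreducible complex representations of a finite group equals its number of conjugacy classes. For a direct product, #classes(G x H) = #classes(G) * #classes(H). Z/4Z has 4 classes (abelian), D_11 has 7 classes, so 4 * 7 = 28, so Z/4Z x D_11 (order 88) has exactly 28 irreducible complex representations.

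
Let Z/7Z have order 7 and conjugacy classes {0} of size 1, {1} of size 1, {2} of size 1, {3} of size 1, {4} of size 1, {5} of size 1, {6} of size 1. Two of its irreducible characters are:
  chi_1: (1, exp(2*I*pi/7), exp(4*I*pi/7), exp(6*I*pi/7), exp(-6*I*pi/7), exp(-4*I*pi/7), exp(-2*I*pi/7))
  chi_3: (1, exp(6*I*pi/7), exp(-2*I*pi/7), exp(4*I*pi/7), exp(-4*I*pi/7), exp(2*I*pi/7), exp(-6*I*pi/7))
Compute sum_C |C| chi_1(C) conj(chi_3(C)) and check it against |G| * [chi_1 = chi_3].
Sum = 0; so <chi_1, chi_3> = 0 (distinct irreducibles are orthogonal).

Justification: Compute term by term over conjugacy classes (|C| * chi_1(C) * conj(chi_3(C))):
  1*(1)*conj(1) + 1*(exp(2*I*pi/7))*conj(exp(6*I*pi/7)) + 1*(exp(4*I*pi/7))*conj(exp(-2*I*pi/7)) + 1*(exp(6*I*pi/7))*conj(exp(4*I*pi/7)) + 1*(exp(-6*I*pi/7))*conj(exp(-4*I*pi/7)) + 1*(exp(-4*I*pi/7))*conj(exp(2*I*pi/7)) + 1*(exp(-2*I*pi/7))*conj(exp(-6*I*pi/7))
  = (1) + (exp(-4*I*pi/7)) + (exp(6*I*pi/7)) + (exp(2*I*pi/7)) + (exp(-2*I*pi/7)) + (exp(-6*I*pi/7)) + (exp(4*I*pi/7))
  = 0.
(Exp terms are combined using exp(i*s)*conj(exp(i*t)) = exp(i*(s-t)), and sums of them are collapsed using the identity that for every m > 1 the m distinct m-th roots of unity sum to 0, e.g. 1 + exp(2*I*pi/3) + exp(-2*I*pi/3) = 0.)
Dividing by |G| = 7 gives 0/7 = 0, matching the row-orthogonality relation <chi_1, chi_3> = [chi_1 = chi_3].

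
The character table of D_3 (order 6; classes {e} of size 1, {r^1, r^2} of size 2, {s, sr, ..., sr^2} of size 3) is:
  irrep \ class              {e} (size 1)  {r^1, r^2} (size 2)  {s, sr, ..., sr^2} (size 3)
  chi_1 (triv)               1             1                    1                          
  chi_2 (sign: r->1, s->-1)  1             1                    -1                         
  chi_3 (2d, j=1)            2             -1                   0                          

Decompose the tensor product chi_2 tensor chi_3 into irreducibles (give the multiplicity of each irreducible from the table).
chi_2 tensor chi_3 = chi_3 (all other irreducibles have multiplicity 0).

Justification: The character of a tensor product is the pointwise product (chi_2 * chi_3)(C) = chi_2(C) * chi_3(C):
  {e}: (1)*(2), {r^1, r^2}: (1)*(-1), {s, sr, ..., sr^2}: (-1)*(0)
so (chi_2 * chi_3) takes values
  {e} -> 2, {r^1, r^2} -> -1, {s, sr, ..., sr^2} -> 0.
Now take the inner product of this character with each irreducible chi from the table, <chi_2*chi_3, chi> = (1/6) sum_C |C| (chi_2*chi_3)(C) conj(chi(C)):
  <chi_2*chi_3, chi_1> = (1/6)[1*(2)*conj(1) + 2*(-1)*conj(1) + 3*(0)*conj(1)]
      = (1/6)[(2) + (-2) + (0)] = 0/6 = 0
  <chi_2*chi_3, chi_2> = (1/6)[1*(2)*conj(1) + 2*(-1)*conj(1) + 3*(0)*conj(-1)]
      = (1/6)[(2) + (-2) + (0)] = 0/6 = 0
  <chi_2*chi_3, chi_3> = (1/6)[1*(2)*conj(2) + 2*(-1)*conj(-1) + 3*(0)*conj(0)]
      = (1/6)[(4) + (2) + (0)] = 6/6 = 1
Hence the multiplicities are chi_3: 1. Dimension check: dim(chi_2)*dim(chi_3) = 1*2 = 2 and sum (mult * dim) = 1*2 = 2.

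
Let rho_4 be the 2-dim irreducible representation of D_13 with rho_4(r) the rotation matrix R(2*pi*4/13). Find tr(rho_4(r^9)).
chi_{rho_4}(r^9) = 2*cos(2*pi*4*9/13) = 2*cos(6*pi/13)

Proof sketch: rho_4(r^9) is rotation by angle 2*pi*4*9/13, whose trace is 2*cos(2*pi*4*9/13) = 2*cos(6*pi/13).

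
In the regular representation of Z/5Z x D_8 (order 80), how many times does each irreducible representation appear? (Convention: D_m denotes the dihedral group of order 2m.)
Each irreducible V_i of dimension d_i appears with multiplicity d_i, i.e. rho_reg = (direct sum over all irreducibles V_i) d_i V_i. The irreducible dimensions for Z/5Z x D_8 are 1, 1, 1, 1, 1, 1, 1, 1, 1, 1, 1, 1, 1, 1, 1, 1, 1, 1, 1, 1, 2, 2, 2, 2, 2, 2, 2, 2, 2, 2, 2, 2, 2, 2, 2: 20 irreducibles of dimension 1, each with multiplicity 1; 15 irreducibles of dimension 2, each with multiplicity 2. Total dimension 20*1*1 + 15*2*2 = 80 = |G|.

Working: General theorem: in the regular representation of a finite group G, each irreducible appears with multiplicity equal to its dimension. Check: dim(rho_reg) = sum d_i^2 = 1 + 1 + 1 + 1 + 1 + 1 + 1 + 1 + 1 + 1 + 1 + 1 + 1 + 1 + 1 + 1 + 1 + 1 + 1 + 1 + 4 + 4 + 4 + 4 + 4 + 4 + 4 + 4 + 4 + 4 + 4 + 4 + 4 + 4 + 4 = 80 = |G|.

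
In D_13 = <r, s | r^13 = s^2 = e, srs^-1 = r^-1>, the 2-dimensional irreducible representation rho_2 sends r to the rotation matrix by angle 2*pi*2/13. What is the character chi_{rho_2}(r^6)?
chi_{rho_2}(r^6) = 2*cos(2*pi*2*6/13) = 2*cos(2*pi/13)

Proof sketch: rho_2(r^6) is rotation by angle 2*pi*2*6/13, whose trace is 2*cos(2*pi*2*6/13) = 2*cos(2*pi/13).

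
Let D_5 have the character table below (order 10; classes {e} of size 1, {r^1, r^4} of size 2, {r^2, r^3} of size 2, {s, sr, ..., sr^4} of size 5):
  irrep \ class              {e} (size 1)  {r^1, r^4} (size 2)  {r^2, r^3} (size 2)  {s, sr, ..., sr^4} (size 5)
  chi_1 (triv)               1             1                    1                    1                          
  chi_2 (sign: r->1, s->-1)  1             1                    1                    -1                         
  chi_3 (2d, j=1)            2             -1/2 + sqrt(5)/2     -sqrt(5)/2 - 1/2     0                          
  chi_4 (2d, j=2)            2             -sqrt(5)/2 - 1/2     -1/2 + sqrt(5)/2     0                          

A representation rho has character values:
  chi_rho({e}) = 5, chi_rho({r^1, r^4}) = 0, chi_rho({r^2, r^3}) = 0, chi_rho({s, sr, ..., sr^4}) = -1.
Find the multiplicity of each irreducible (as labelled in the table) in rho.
Multiplicities: chi_1: 0, chi_2: 1, chi_3: 1, chi_4: 1.

Solution. Use <chi_rho, chi> = (1/|G|) sum_C |C| * chi_rho(C) * conj(chi(C)) with |G| = 10 for each irreducible chi in the table:
  <chi_rho, chi_1> = (1/10)[1*(5)*conj(1) + 2*(0)*conj(1) + 2*(0)*conj(1) + 5*(-1)*conj(1)]
      = (1/10)[(5) + (0) + (0) + (-5)] = 0/10 = 0
  <chi_rho, chi_2> = (1/10)[1*(5)*conj(1) + 2*(0)*conj(1) + 2*(0)*conj(1) + 5*(-1)*conj(-1)]
      = (1/10)[(5) + (0) + (0) + (5)] = 10/10 = 1
  <chi_rho, chi_3> = (1/10)[1*(5)*conj(2) + 2*(0)*conj(-1/2 + sqrt(5)/2) + 2*(0)*conj(-sqrt(5)/2 - 1/2) + 5*(-1)*conj(0)]
      = (1/10)[(10) + (0) + (0) + (0)] = 10/10 = 1
  <chi_rho, chi_4> = (1/10)[1*(5)*conj(2) + 2*(0)*conj(-sqrt(5)/2 - 1/2) + 2*(0)*conj(-1/2 + sqrt(5)/2) + 5*(-1)*conj(0)]
      = (1/10)[(10) + (0) + (0) + (0)] = 10/10 = 1
Dimension check: dim(rho) = sum (mult * dim) = 0*1 + 1*1 + 1*2 + 1*2 = 5 = chi_rho(e) = 5.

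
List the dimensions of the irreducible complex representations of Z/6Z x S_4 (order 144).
Dimensions: 1, 1, 1, 1, 1, 1, 1, 1, 1, 1, 1, 1, 2, 2, 2, 2, 2, 2, 3, 3, 3, 3, 3, 3, 3, 3, 3, 3, 3, 3

Solution. There are 30 irreducibles (= number of conjugacy classes). Their dimensions d_i satisfy sum d_i^2 = |G| = 144: 1 + 1 + 1 + 1 + 1 + 1 + 1 + 1 + 1 + 1 + 1 + 1 + 4 + 4 + 4 + 4 + 4 + 4 + 9 + 9 + 9 + 9 + 9 + 9 + 9 + 9 + 9 + 9 + 9 + 9 = 144. (For the product with Z/6Z: each of the 6 1-dim characters of Z/6Z tensors with each irrep of S_4, giving 6 copies of each S_4-dimension.)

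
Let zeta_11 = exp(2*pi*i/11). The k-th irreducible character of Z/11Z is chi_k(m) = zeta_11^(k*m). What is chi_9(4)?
chi_9(4) = zeta_11^36 = exp(6*I*pi/11)

Derivation: chi_9(4) = zeta_11^(9*4) = zeta_11^36. Since zeta_11^11 = 1, this equals zeta_11^3 = exp(2*pi*i*3/11) = exp(6*I*pi/11).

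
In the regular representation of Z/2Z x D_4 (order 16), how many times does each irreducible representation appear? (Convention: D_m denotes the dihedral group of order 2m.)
Each irreducible V_i of dimension d_i appears with multiplicity d_i, i.e. rho_reg = (direct sum over all irreducibles V_i) d_i V_i. The irreducible dimensions for Z/2Z x D_4 are 1, 1, 1, 1, 1, 1, 1, 1, 2, 2: 8 irreducibles of dimension 1, each with multiplicity 1; 2 irreducibles of dimension 2, each with multiplicity 2. Total dimension 8*1*1 + 2*2*2 = 16 = |G|.

Argument: General theorem: in the regular representation of a finite group G, each irreducible appears with multiplicity equal to its dimension. Check: dim(rho_reg) = sum d_i^2 = 1 + 1 + 1 + 1 + 1 + 1 + 1 + 1 + 4 + 4 = 16 = |G|.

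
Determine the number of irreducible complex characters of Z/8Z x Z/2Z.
16

Proof sketch: The number of irreducible complex representations of a finite group equals its number of conjugacy classes. Z/8Z x Z/2Z is abelian of order 16, so every element is its own conjugacy class: 16 classes, so Z/8Z x Z/2Z (order 16) has exactly 16 irreducible complex representations.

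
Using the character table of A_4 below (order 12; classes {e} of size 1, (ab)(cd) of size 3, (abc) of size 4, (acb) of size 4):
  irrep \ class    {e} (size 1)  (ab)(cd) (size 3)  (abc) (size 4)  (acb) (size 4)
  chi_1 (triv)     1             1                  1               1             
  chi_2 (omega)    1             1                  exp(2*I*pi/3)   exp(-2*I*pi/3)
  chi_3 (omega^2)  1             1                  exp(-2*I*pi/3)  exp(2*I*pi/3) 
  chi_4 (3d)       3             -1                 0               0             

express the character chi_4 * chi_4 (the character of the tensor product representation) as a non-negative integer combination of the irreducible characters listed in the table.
chi_4 tensor chi_4 = chi_1 + chi_2 + chi_3 + 2*chi_4 (all other irreducibles have multiplicity 0).

Why: The character of a tensor product is the pointwise product (chi_4 * chi_4)(C) = chi_4(C) * chi_4(C):
  {e}: (3)*(3), (ab)(cd): (-1)*(-1), (abc): (0)*(0), (acb): (0)*(0)
so (chi_4 * chi_4) takes values
  {e} -> 9, (ab)(cd) -> 1, (abc) -> 0, (acb) -> 0.
Now take the inner product of this character with each irreducible chi from the table, <chi_4*chi_4, chi> = (1/12) sum_C |C| (chi_4*chi_4)(C) conj(chi(C)):
  <chi_4*chi_4, chi_1> = (1/12)[1*(9)*conj(1) + 3*(1)*conj(1) + 4*(0)*conj(1) + 4*(0)*conj(1)]
      = (1/12)[(9) + (3) + (0) + (0)] = 12/12 = 1
  <chi_4*chi_4, chi_2> = (1/12)[1*(9)*conj(1) + 3*(1)*conj(1) + 4*(0)*conj(exp(2*I*pi/3)) + 4*(0)*conj(exp(-2*I*pi/3))]
      = (1/12)[(9) + (3) + (0) + (0)] = 12/12 = 1
  <chi_4*chi_4, chi_3> = (1/12)[1*(9)*conj(1) + 3*(1)*conj(1) + 4*(0)*conj(exp(-2*I*pi/3)) + 4*(0)*conj(exp(2*I*pi/3))]
      = (1/12)[(9) + (3) + (0) + (0)] = 12/12 = 1
  <chi_4*chi_4, chi_4> = (1/12)[1*(9)*conj(3) + 3*(1)*conj(-1) + 4*(0)*conj(0) + 4*(0)*conj(0)]
      = (1/12)[(27) + (-3) + (0) + (0)] = 24/12 = 2
(Exp terms are combined using exp(i*s)*conj(exp(i*t)) = exp(i*(s-t)), and sums of them are collapsed using the identity that for every m > 1 the m distinct m-th roots of unity sum to 0, e.g. 1 + exp(2*I*pi/3) + exp(-2*I*pi/3) = 0.)
Hence the multiplicities are chi_1: 1, chi_2: 1, chi_3: 1, chi_4: 2. Dimension check: dim(chi_4)*dim(chi_4) = 3*3 = 9 and sum (mult * dim) = 1*1 + 1*1 + 1*1 + 2*3 = 9.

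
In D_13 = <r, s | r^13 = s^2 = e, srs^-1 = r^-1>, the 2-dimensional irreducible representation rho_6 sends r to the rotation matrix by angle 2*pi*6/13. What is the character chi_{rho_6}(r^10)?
chi_{rho_6}(r^10) = 2*cos(2*pi*6*10/13) = -2*cos(3*pi/13)

Argument: rho_6(r^10) is rotation by angle 2*pi*6*10/13, whose trace is 2*cos(2*pi*6*10/13) = -2*cos(3*pi/13).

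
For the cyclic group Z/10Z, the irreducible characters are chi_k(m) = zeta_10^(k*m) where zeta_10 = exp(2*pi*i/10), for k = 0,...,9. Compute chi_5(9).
chi_5(9) = zeta_10^45 = -1

Working: chi_5(9) = zeta_10^(5*9) = zeta_10^45. Since zeta_10^10 = 1, this equals zeta_10^5 = exp(2*pi*i*5/10) = -1.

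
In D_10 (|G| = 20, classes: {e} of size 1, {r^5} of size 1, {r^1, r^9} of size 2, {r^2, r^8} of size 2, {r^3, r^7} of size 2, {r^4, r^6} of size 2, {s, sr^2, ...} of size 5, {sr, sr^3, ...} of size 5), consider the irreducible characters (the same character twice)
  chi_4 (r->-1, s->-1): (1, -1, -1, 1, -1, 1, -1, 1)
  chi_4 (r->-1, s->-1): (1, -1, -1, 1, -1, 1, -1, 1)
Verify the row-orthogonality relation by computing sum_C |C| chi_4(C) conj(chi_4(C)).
Sum = 20 = |G| = 20; so <chi_4, chi_4> = 1 (norm-1 confirms irreducibility).

Solution. Compute term by term over conjugacy classes (|C| * chi_4(C) * conj(chi_4(C))):
  1*(1)*conj(1) + 1*(-1)*conj(-1) + 2*(-1)*conj(-1) + 2*(1)*conj(1) + 2*(-1)*conj(-1) + 2*(1)*conj(1) + 5*(-1)*conj(-1) + 5*(1)*conj(1)
  = (1) + (1) + (2) + (2) + (2) + (2) + (5) + (5)
  = 20.
Dividing by |G| = 20 gives 20/20 = 1, matching the row-orthogonality relation <chi_4, chi_4> = [chi_4 = chi_4].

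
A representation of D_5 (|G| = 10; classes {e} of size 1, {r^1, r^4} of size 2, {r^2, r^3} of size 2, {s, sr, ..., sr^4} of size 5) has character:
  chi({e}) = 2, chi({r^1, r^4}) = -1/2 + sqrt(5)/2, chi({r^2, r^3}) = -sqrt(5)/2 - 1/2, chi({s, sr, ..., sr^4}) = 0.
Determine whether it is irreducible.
Irreducible: <chi, chi> = 1.

Details: <chi, chi> = (1/|G|) sum_C |C| * |chi(C)|^2 = (1/10)[1*|2|^2 + 2*|-1/2 + sqrt(5)/2|^2 + 2*|-sqrt(5)/2 - 1/2|^2 + 5*|0|^2]
  = (1/10)[(4) + (3 - sqrt(5)) + (sqrt(5) + 3) + (0)] = 10/10 = 1.
A character is irreducible iff <chi, chi> = 1, so this representation is irreducible.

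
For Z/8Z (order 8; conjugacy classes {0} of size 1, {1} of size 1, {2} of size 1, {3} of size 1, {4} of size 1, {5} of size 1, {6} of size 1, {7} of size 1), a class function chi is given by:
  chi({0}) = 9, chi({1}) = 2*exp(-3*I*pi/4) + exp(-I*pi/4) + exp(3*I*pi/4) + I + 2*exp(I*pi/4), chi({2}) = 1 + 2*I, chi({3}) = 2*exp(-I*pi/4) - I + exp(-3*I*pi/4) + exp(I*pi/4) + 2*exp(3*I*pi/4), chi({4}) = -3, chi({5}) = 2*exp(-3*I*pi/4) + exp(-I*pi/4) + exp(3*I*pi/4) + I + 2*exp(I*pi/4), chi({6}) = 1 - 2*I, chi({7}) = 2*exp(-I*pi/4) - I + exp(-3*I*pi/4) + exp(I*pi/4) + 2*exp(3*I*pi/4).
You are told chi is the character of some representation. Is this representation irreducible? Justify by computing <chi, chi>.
Not irreducible (reducible): <chi, chi> = 13 > 1.

Solution. <chi, chi> = (1/|G|) sum_C |C| * |chi(C)|^2 = (1/8)[1*|9|^2 + 1*|2*exp(-3*I*pi/4) + exp(-I*pi/4) + exp(3*I*pi/4) + I + 2*exp(I*pi/4)|^2 + 1*|1 + 2*I|^2 + 1*|2*exp(-I*pi/4) - I + exp(-3*I*pi/4) + exp(I*pi/4) + 2*exp(3*I*pi/4)|^2 + 1*|-3|^2 + 1*|2*exp(-3*I*pi/4) + exp(-I*pi/4) + exp(3*I*pi/4) + I + 2*exp(I*pi/4)|^2 + 1*|1 - 2*I|^2 + 1*|2*exp(-I*pi/4) - I + exp(-3*I*pi/4) + exp(I*pi/4) + 2*exp(3*I*pi/4)|^2]
  = (1/8)[(81) + (1) + (5) + (1) + (9) + (1) + (5) + (1)] = 104/8 = 13.
(Exp terms are combined using exp(i*s)*conj(exp(i*t)) = exp(i*(s-t)), and sums of them are collapsed using the identity that for every m > 1 the m distinct m-th roots of unity sum to 0, e.g. 1 + exp(2*I*pi/3) + exp(-2*I*pi/3) = 0.)
A character is irreducible iff <chi, chi> = 1, so this representation is reducible.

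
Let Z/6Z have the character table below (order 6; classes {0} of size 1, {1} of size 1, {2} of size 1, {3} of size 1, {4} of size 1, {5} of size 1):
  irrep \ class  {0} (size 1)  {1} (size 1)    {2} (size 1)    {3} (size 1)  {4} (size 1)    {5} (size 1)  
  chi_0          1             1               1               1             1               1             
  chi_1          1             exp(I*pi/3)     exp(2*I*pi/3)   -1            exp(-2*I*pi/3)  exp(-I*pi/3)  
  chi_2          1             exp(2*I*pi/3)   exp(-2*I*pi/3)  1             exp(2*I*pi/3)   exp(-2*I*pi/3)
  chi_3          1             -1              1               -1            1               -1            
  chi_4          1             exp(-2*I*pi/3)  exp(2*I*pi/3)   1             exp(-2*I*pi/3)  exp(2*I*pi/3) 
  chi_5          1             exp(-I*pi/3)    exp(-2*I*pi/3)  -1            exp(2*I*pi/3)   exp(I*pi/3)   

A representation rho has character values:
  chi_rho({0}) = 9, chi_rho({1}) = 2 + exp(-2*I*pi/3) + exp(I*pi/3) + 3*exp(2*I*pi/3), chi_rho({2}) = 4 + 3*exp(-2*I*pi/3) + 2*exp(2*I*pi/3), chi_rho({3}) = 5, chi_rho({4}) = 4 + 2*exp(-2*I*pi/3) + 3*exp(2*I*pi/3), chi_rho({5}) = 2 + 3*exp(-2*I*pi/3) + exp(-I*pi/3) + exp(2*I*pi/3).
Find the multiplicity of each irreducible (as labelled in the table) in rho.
Multiplicities: chi_0: 3, chi_1: 1, chi_2: 3, chi_3: 1, chi_4: 1, chi_5: 0.

Argument: Use <chi_rho, chi> = (1/|G|) sum_C |C| * chi_rho(C) * conj(chi(C)) with |G| = 6 for each irreducible chi in the table:
  <chi_rho, chi_0> = (1/6)[1*(9)*conj(1) + 1*(2 + exp(-2*I*pi/3) + exp(I*pi/3) + 3*exp(2*I*pi/3))*conj(1) + 1*(4 + 3*exp(-2*I*pi/3) + 2*exp(2*I*pi/3))*conj(1) + 1*(5)*conj(1) + 1*(4 + 2*exp(-2*I*pi/3) + 3*exp(2*I*pi/3))*conj(1) + 1*(2 + 3*exp(-2*I*pi/3) + exp(-I*pi/3) + exp(2*I*pi/3))*conj(1)]
      = (1/6)[(9) + (2 + exp(-2*I*pi/3) + exp(I*pi/3) + 3*exp(2*I*pi/3)) + (4 + 3*exp(-2*I*pi/3) + 2*exp(2*I*pi/3)) + (5) + (4 + 2*exp(-2*I*pi/3) + 3*exp(2*I*pi/3)) + (2 + 3*exp(-2*I*pi/3) + exp(-I*pi/3) + exp(2*I*pi/3))] = 18/6 = 3
  <chi_rho, chi_1> = (1/6)[1*(9)*conj(1) + 1*(2 + exp(-2*I*pi/3) + exp(I*pi/3) + 3*exp(2*I*pi/3))*conj(exp(I*pi/3)) + 1*(4 + 3*exp(-2*I*pi/3) + 2*exp(2*I*pi/3))*conj(exp(2*I*pi/3)) + 1*(5)*conj(-1) + 1*(4 + 2*exp(-2*I*pi/3) + 3*exp(2*I*pi/3))*conj(exp(-2*I*pi/3)) + 1*(2 + 3*exp(-2*I*pi/3) + exp(-I*pi/3) + exp(2*I*pi/3))*conj(exp(-I*pi/3))]
      = (1/6)[(9) + (2*exp(-I*pi/3) + 3*exp(I*pi/3)) + (2 + 4*exp(-2*I*pi/3) + 3*exp(2*I*pi/3)) + (-5) + (2 + 3*exp(-2*I*pi/3) + 4*exp(2*I*pi/3)) + (3*exp(-I*pi/3) + 2*exp(I*pi/3))] = 6/6 = 1
  <chi_rho, chi_2> = (1/6)[1*(9)*conj(1) + 1*(2 + exp(-2*I*pi/3) + exp(I*pi/3) + 3*exp(2*I*pi/3))*conj(exp(2*I*pi/3)) + 1*(4 + 3*exp(-2*I*pi/3) + 2*exp(2*I*pi/3))*conj(exp(-2*I*pi/3)) + 1*(5)*conj(1) + 1*(4 + 2*exp(-2*I*pi/3) + 3*exp(2*I*pi/3))*conj(exp(2*I*pi/3)) + 1*(2 + 3*exp(-2*I*pi/3) + exp(-I*pi/3) + exp(2*I*pi/3))*conj(exp(-2*I*pi/3))]
      = (1/6)[(9) + (3 + 2*exp(-2*I*pi/3) + exp(-I*pi/3) + exp(2*I*pi/3)) + (3 + 2*exp(-2*I*pi/3) + 4*exp(2*I*pi/3)) + (5) + (3 + 4*exp(-2*I*pi/3) + 2*exp(2*I*pi/3)) + (3 + exp(-2*I*pi/3) + exp(I*pi/3) + 2*exp(2*I*pi/3))] = 18/6 = 3
  <chi_rho, chi_3> = (1/6)[1*(9)*conj(1) + 1*(2 + exp(-2*I*pi/3) + exp(I*pi/3) + 3*exp(2*I*pi/3))*conj(-1) + 1*(4 + 3*exp(-2*I*pi/3) + 2*exp(2*I*pi/3))*conj(1) + 1*(5)*conj(-1) + 1*(4 + 2*exp(-2*I*pi/3) + 3*exp(2*I*pi/3))*conj(1) + 1*(2 + 3*exp(-2*I*pi/3) + exp(-I*pi/3) + exp(2*I*pi/3))*conj(-1)]
      = (1/6)[(9) + (-2 - 3*exp(2*I*pi/3) - exp(I*pi/3) - exp(-2*I*pi/3)) + (4 + 3*exp(-2*I*pi/3) + 2*exp(2*I*pi/3)) + (-5) + (4 + 2*exp(-2*I*pi/3) + 3*exp(2*I*pi/3)) + (-2 - exp(2*I*pi/3) - exp(-I*pi/3) - 3*exp(-2*I*pi/3))] = 6/6 = 1
  <chi_rho, chi_4> = (1/6)[1*(9)*conj(1) + 1*(2 + exp(-2*I*pi/3) + exp(I*pi/3) + 3*exp(2*I*pi/3))*conj(exp(-2*I*pi/3)) + 1*(4 + 3*exp(-2*I*pi/3) + 2*exp(2*I*pi/3))*conj(exp(2*I*pi/3)) + 1*(5)*conj(1) + 1*(4 + 2*exp(-2*I*pi/3) + 3*exp(2*I*pi/3))*conj(exp(-2*I*pi/3)) + 1*(2 + 3*exp(-2*I*pi/3) + exp(-I*pi/3) + exp(2*I*pi/3))*conj(exp(2*I*pi/3))]
      = (1/6)[(9) + (3*exp(-2*I*pi/3) + 2*exp(2*I*pi/3)) + (2 + 4*exp(-2*I*pi/3) + 3*exp(2*I*pi/3)) + (5) + (2 + 3*exp(-2*I*pi/3) + 4*exp(2*I*pi/3)) + (2*exp(-2*I*pi/3) + 3*exp(2*I*pi/3))] = 6/6 = 1
  <chi_rho, chi_5> = (1/6)[1*(9)*conj(1) + 1*(2 + exp(-2*I*pi/3) + exp(I*pi/3) + 3*exp(2*I*pi/3))*conj(exp(-I*pi/3)) + 1*(4 + 3*exp(-2*I*pi/3) + 2*exp(2*I*pi/3))*conj(exp(-2*I*pi/3)) + 1*(5)*conj(-1) + 1*(4 + 2*exp(-2*I*pi/3) + 3*exp(2*I*pi/3))*conj(exp(2*I*pi/3)) + 1*(2 + 3*exp(-2*I*pi/3) + exp(-I*pi/3) + exp(2*I*pi/3))*conj(exp(I*pi/3))]
      = (1/6)[(9) + (-3 + exp(-I*pi/3) + exp(2*I*pi/3) + 2*exp(I*pi/3)) + (3 + 2*exp(-2*I*pi/3) + 4*exp(2*I*pi/3)) + (-5) + (3 + 4*exp(-2*I*pi/3) + 2*exp(2*I*pi/3)) + (-3 + 2*exp(-I*pi/3) + exp(-2*I*pi/3) + exp(I*pi/3))] = 0/6 = 0
(Exp terms are combined using exp(i*s)*conj(exp(i*t)) = exp(i*(s-t)), and sums of them are collapsed using the identity that for every m > 1 the m distinct m-th roots of unity sum to 0, e.g. 1 + exp(2*I*pi/3) + exp(-2*I*pi/3) = 0.)
Dimension check: dim(rho) = sum (mult * dim) = 3*1 + 1*1 + 3*1 + 1*1 + 1*1 + 0*1 = 9 = chi_rho(e) = 9.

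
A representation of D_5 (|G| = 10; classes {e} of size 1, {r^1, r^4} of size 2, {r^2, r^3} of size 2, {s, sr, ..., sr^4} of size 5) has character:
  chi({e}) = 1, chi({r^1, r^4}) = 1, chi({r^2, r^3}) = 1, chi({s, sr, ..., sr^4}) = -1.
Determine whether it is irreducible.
Irreducible: <chi, chi> = 1.

Argument: <chi, chi> = (1/|G|) sum_C |C| * |chi(C)|^2 = (1/10)[1*|1|^2 + 2*|1|^2 + 2*|1|^2 + 5*|-1|^2]
  = (1/10)[(1) + (2) + (2) + (5)] = 10/10 = 1.
A character is irreducible iff <chi, chi> = 1, so this representation is irreducible.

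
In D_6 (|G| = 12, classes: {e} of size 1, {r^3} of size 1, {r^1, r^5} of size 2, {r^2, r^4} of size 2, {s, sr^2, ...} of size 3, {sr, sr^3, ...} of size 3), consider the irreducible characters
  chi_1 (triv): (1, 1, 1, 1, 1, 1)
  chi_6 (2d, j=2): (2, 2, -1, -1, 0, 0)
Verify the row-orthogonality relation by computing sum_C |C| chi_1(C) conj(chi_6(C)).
Sum = 0; so <chi_1, chi_6> = 0 (distinct irreducibles are orthogonal).

Argument: Compute term by term over conjugacy classes (|C| * chi_1(C) * conj(chi_6(C))):
  1*(1)*conj(2) + 1*(1)*conj(2) + 2*(1)*conj(-1) + 2*(1)*conj(-1) + 3*(1)*conj(0) + 3*(1)*conj(0)
  = (2) + (2) + (-2) + (-2) + (0) + (0)
  = 0.
Dividing by |G| = 12 gives 0/12 = 0, matching the row-orthogonality relation <chi_1, chi_6> = [chi_1 = chi_6].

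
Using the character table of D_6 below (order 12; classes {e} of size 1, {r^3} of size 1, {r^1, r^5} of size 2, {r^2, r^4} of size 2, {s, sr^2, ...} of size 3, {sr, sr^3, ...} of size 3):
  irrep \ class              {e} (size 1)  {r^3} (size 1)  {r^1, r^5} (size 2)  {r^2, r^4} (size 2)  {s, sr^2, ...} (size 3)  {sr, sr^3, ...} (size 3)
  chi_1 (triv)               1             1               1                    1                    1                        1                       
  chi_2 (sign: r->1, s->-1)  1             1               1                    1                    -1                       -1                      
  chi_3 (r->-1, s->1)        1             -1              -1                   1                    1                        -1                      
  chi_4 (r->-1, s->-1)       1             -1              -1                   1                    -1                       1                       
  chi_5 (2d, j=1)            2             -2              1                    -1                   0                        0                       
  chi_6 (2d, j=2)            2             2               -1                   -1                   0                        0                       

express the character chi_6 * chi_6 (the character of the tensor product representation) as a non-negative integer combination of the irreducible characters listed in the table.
chi_6 tensor chi_6 = chi_1 + chi_2 + chi_6 (all other irreducibles have multiplicity 0).

Details: The character of a tensor product is the pointwise product (chi_6 * chi_6)(C) = chi_6(C) * chi_6(C):
  {e}: (2)*(2), {r^3}: (2)*(2), {r^1, r^5}: (-1)*(-1), {r^2, r^4}: (-1)*(-1), {s, sr^2, ...}: (0)*(0), {sr, sr^3, ...}: (0)*(0)
so (chi_6 * chi_6) takes values
  {e} -> 4, {r^3} -> 4, {r^1, r^5} -> 1, {r^2, r^4} -> 1, {s, sr^2, ...} -> 0, {sr, sr^3, ...} -> 0.
Now take the inner product of this character with each irreducible chi from the table, <chi_6*chi_6, chi> = (1/12) sum_C |C| (chi_6*chi_6)(C) conj(chi(C)):
  <chi_6*chi_6, chi_1> = (1/12)[1*(4)*conj(1) + 1*(4)*conj(1) + 2*(1)*conj(1) + 2*(1)*conj(1) + 3*(0)*conj(1) + 3*(0)*conj(1)]
      = (1/12)[(4) + (4) + (2) + (2) + (0) + (0)] = 12/12 = 1
  <chi_6*chi_6, chi_2> = (1/12)[1*(4)*conj(1) + 1*(4)*conj(1) + 2*(1)*conj(1) + 2*(1)*conj(1) + 3*(0)*conj(-1) + 3*(0)*conj(-1)]
      = (1/12)[(4) + (4) + (2) + (2) + (0) + (0)] = 12/12 = 1
  <chi_6*chi_6, chi_3> = (1/12)[1*(4)*conj(1) + 1*(4)*conj(-1) + 2*(1)*conj(-1) + 2*(1)*conj(1) + 3*(0)*conj(1) + 3*(0)*conj(-1)]
      = (1/12)[(4) + (-4) + (-2) + (2) + (0) + (0)] = 0/12 = 0
  <chi_6*chi_6, chi_4> = (1/12)[1*(4)*conj(1) + 1*(4)*conj(-1) + 2*(1)*conj(-1) + 2*(1)*conj(1) + 3*(0)*conj(-1) + 3*(0)*conj(1)]
      = (1/12)[(4) + (-4) + (-2) + (2) + (0) + (0)] = 0/12 = 0
  <chi_6*chi_6, chi_5> = (1/12)[1*(4)*conj(2) + 1*(4)*conj(-2) + 2*(1)*conj(1) + 2*(1)*conj(-1) + 3*(0)*conj(0) + 3*(0)*conj(0)]
      = (1/12)[(8) + (-8) + (2) + (-2) + (0) + (0)] = 0/12 = 0
  <chi_6*chi_6, chi_6> = (1/12)[1*(4)*conj(2) + 1*(4)*conj(2) + 2*(1)*conj(-1) + 2*(1)*conj(-1) + 3*(0)*conj(0) + 3*(0)*conj(0)]
      = (1/12)[(8) + (8) + (-2) + (-2) + (0) + (0)] = 12/12 = 1
Hence the multiplicities are chi_1: 1, chi_2: 1, chi_6: 1. Dimension check: dim(chi_6)*dim(chi_6) = 2*2 = 4 and sum (mult * dim) = 1*1 + 1*1 + 1*2 = 4.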